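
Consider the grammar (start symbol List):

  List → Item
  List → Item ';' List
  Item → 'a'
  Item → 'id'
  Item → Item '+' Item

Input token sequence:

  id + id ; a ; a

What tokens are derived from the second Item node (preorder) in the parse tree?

id

[List [Item [Item id] + [Item id]] ; [List [Item a] ; [List [Item a]]]]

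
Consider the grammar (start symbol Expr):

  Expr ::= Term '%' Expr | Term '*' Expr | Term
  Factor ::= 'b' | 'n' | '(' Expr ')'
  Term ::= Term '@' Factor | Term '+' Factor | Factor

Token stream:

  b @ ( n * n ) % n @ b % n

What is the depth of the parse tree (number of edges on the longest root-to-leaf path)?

7

[Expr [Term [Term [Factor b]] @ [Factor ( [Expr [Term [Factor n]] * [Expr [Term [Factor n]]]] )]] % [Expr [Term [Term [Factor n]] @ [Factor b]] % [Expr [Term [Factor n]]]]]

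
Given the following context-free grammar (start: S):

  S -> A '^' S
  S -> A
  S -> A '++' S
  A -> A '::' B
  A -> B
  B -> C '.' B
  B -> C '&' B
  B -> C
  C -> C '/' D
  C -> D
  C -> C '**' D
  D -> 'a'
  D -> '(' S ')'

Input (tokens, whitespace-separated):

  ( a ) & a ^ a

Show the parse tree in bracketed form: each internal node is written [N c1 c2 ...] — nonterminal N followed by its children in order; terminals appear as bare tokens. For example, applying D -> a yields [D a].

[S [A [B [C [D ( [S [A [B [C [D a]]]]] )]] & [B [C [D a]]]]] ^ [S [A [B [C [D a]]]]]]

S
A ^ S
B ^ S
C & B ^ S
D & B ^ S
( S ) & B ^ S
( A ) & B ^ S
( B ) & B ^ S
( C ) & B ^ S
( D ) & B ^ S
( a ) & B ^ S
( a ) & C ^ S
( a ) & D ^ S
( a ) & a ^ S
( a ) & a ^ A
( a ) & a ^ B
( a ) & a ^ C
( a ) & a ^ D
( a ) & a ^ a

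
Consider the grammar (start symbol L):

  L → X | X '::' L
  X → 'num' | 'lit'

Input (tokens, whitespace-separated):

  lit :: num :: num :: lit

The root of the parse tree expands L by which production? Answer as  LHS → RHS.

[L [X lit] :: [L [X num] :: [L [X num] :: [L [X lit]]]]]

L → X '::' L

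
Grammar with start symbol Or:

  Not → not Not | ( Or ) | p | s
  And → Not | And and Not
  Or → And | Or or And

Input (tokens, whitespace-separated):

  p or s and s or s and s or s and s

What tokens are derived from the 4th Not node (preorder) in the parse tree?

s

[Or [Or [Or [Or [And [Not p]]] or [And [And [Not s]] and [Not s]]] or [And [And [Not s]] and [Not s]]] or [And [And [Not s]] and [Not s]]]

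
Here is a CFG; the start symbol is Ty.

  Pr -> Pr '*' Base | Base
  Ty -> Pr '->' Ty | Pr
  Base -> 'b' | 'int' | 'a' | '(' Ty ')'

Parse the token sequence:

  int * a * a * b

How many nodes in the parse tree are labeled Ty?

1

[Ty [Pr [Pr [Pr [Pr [Base int]] * [Base a]] * [Base a]] * [Base b]]]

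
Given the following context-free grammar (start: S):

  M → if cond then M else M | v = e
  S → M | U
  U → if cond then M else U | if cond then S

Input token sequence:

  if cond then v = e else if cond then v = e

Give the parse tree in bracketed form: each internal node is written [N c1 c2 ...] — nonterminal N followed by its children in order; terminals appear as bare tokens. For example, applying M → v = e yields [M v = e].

[S [U if cond then [M v = e] else [U if cond then [S [M v = e]]]]]

S
U
if cond then M else U
if cond then v = e else U
if cond then v = e else if cond then S
if cond then v = e else if cond then M
if cond then v = e else if cond then v = e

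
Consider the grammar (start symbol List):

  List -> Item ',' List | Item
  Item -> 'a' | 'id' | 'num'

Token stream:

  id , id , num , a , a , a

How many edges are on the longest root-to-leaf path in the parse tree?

7

[List [Item id] , [List [Item id] , [List [Item num] , [List [Item a] , [List [Item a] , [List [Item a]]]]]]]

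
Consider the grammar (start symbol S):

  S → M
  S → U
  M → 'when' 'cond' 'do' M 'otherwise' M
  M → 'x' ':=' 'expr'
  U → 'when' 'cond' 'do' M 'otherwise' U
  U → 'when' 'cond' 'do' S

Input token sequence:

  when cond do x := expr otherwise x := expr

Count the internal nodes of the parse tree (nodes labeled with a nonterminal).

[S [M when cond do [M x := expr] otherwise [M x := expr]]]

4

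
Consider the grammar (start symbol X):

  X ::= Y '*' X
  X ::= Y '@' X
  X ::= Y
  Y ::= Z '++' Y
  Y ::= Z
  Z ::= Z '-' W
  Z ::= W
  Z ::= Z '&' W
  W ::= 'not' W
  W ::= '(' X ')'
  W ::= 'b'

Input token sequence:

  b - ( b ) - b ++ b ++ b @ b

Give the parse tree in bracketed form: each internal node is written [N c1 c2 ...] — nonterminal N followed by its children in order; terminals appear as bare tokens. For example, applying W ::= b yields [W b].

[X [Y [Z [Z [Z [W b]] - [W ( [X [Y [Z [W b]]]] )]] - [W b]] ++ [Y [Z [W b]] ++ [Y [Z [W b]]]]] @ [X [Y [Z [W b]]]]]

X
Y @ X
Z ++ Y @ X
Z - W ++ Y @ X
Z - W - W ++ Y @ X
W - W - W ++ Y @ X
b - W - W ++ Y @ X
b - ( X ) - W ++ Y @ X
b - ( Y ) - W ++ Y @ X
b - ( Z ) - W ++ Y @ X
b - ( W ) - W ++ Y @ X
b - ( b ) - W ++ Y @ X
b - ( b ) - b ++ Y @ X
b - ( b ) - b ++ Z ++ Y @ X
b - ( b ) - b ++ W ++ Y @ X
b - ( b ) - b ++ b ++ Y @ X
b - ( b ) - b ++ b ++ Z @ X
b - ( b ) - b ++ b ++ W @ X
b - ( b ) - b ++ b ++ b @ X
b - ( b ) - b ++ b ++ b @ Y
b - ( b ) - b ++ b ++ b @ Z
b - ( b ) - b ++ b ++ b @ W
b - ( b ) - b ++ b ++ b @ b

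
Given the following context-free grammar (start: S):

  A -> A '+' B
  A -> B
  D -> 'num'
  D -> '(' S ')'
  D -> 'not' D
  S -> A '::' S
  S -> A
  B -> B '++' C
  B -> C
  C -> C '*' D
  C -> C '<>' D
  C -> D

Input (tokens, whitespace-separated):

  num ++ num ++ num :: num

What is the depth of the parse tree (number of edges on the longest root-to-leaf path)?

7

[S [A [B [B [B [C [D num]]] ++ [C [D num]]] ++ [C [D num]]]] :: [S [A [B [C [D num]]]]]]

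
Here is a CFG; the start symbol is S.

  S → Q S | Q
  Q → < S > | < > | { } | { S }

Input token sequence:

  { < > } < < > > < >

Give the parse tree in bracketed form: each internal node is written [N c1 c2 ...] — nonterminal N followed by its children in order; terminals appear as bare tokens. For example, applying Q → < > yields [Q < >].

S
Q S
{ S } S
{ Q } S
{ < > } S
{ < > } Q S
{ < > } < S > S
{ < > } < Q > S
{ < > } < < > > S
{ < > } < < > > Q
{ < > } < < > > < >

[S [Q { [S [Q < >]] }] [S [Q < [S [Q < >]] >] [S [Q < >]]]]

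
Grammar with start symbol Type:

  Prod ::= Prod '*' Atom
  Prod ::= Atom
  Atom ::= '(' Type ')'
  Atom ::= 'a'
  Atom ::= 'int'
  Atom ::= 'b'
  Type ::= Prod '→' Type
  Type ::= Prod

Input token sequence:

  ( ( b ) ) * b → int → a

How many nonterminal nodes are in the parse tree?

[Type [Prod [Prod [Atom ( [Type [Prod [Atom ( [Type [Prod [Atom b]]] )]]] )]] * [Atom b]] → [Type [Prod [Atom int]] → [Type [Prod [Atom a]]]]]

17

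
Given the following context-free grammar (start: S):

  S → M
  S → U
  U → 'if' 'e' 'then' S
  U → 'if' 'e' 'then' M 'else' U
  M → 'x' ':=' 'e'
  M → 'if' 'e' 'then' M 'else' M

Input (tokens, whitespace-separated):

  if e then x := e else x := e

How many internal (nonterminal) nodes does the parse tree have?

4

[S [M if e then [M x := e] else [M x := e]]]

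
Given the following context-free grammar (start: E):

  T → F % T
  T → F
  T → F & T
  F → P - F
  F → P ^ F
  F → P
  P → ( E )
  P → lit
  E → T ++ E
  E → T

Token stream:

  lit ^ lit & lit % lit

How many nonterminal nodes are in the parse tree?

12

[E [T [F [P lit] ^ [F [P lit]]] & [T [F [P lit]] % [T [F [P lit]]]]]]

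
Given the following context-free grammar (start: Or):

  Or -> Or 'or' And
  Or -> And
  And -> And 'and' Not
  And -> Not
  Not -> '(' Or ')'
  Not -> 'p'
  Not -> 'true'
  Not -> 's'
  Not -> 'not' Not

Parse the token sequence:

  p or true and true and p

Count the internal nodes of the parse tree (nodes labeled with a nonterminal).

10

[Or [Or [And [Not p]]] or [And [And [And [Not true]] and [Not true]] and [Not p]]]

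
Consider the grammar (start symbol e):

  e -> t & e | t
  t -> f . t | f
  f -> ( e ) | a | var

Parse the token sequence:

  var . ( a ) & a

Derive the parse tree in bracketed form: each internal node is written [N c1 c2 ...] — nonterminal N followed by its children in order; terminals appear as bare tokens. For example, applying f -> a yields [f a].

e
t & e
f . t & e
var . t & e
var . f & e
var . ( e ) & e
var . ( t ) & e
var . ( f ) & e
var . ( a ) & e
var . ( a ) & t
var . ( a ) & f
var . ( a ) & a

[e [t [f var] . [t [f ( [e [t [f a]]] )]]] & [e [t [f a]]]]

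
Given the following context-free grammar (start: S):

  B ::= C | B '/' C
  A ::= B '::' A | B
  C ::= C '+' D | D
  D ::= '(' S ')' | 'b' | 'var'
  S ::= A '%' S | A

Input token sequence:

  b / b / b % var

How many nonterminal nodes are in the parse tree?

[S [A [B [B [B [C [D b]]] / [C [D b]]] / [C [D b]]]] % [S [A [B [C [D var]]]]]]

16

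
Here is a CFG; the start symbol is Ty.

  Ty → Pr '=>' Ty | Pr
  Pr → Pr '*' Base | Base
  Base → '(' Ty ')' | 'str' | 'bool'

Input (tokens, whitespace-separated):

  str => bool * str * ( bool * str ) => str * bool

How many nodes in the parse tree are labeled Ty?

[Ty [Pr [Base str]] => [Ty [Pr [Pr [Pr [Base bool]] * [Base str]] * [Base ( [Ty [Pr [Pr [Base bool]] * [Base str]]] )]] => [Ty [Pr [Pr [Base str]] * [Base bool]]]]]

4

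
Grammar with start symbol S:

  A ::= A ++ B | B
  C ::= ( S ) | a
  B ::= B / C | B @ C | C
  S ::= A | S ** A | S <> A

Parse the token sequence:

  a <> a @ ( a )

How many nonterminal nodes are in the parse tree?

[S [S [A [B [C a]]]] <> [A [B [B [C a]] @ [C ( [S [A [B [C a]]]] )]]]]

14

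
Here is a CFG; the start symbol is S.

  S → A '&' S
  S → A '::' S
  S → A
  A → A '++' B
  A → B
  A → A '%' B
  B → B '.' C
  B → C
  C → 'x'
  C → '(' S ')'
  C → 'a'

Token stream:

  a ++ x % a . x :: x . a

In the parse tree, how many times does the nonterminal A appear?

4

[S [A [A [A [B [C a]]] ++ [B [C x]]] % [B [B [C a]] . [C x]]] :: [S [A [B [B [C x]] . [C a]]]]]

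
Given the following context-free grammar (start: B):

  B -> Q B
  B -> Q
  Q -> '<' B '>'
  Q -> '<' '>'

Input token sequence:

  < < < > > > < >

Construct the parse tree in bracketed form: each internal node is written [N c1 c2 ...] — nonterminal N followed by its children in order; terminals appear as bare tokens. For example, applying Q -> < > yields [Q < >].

B
Q B
< B > B
< Q > B
< < B > > B
< < Q > > B
< < < > > > B
< < < > > > Q
< < < > > > < >

[B [Q < [B [Q < [B [Q < >]] >]] >] [B [Q < >]]]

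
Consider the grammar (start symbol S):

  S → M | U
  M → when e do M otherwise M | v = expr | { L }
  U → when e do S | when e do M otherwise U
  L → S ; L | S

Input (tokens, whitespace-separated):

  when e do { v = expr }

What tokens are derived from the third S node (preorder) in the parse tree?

[S [U when e do [S [M { [L [S [M v = expr]]] }]]]]

v = expr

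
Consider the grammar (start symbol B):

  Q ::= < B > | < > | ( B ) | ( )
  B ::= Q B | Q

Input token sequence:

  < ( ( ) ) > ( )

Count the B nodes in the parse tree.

4

[B [Q < [B [Q ( [B [Q ( )]] )]] >] [B [Q ( )]]]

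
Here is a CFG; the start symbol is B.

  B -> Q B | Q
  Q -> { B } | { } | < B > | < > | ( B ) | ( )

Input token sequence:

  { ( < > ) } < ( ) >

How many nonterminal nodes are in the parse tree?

[B [Q { [B [Q ( [B [Q < >]] )]] }] [B [Q < [B [Q ( )]] >]]]

10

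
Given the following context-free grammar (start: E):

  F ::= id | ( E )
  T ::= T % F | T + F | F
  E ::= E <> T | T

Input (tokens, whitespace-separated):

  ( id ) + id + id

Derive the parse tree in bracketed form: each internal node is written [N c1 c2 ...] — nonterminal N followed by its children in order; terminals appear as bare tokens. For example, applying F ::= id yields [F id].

[E [T [T [T [F ( [E [T [F id]]] )]] + [F id]] + [F id]]]

E
T
T + F
T + F + F
F + F + F
( E ) + F + F
( T ) + F + F
( F ) + F + F
( id ) + F + F
( id ) + id + F
( id ) + id + id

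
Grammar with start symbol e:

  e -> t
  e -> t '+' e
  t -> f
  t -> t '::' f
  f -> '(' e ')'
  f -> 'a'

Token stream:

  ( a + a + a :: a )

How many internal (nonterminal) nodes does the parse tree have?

14

[e [t [f ( [e [t [f a]] + [e [t [f a]] + [e [t [t [f a]] :: [f a]]]]] )]]]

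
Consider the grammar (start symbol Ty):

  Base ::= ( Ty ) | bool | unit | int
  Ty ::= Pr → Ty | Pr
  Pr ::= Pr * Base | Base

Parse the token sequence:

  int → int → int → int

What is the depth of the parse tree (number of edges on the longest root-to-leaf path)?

[Ty [Pr [Base int]] → [Ty [Pr [Base int]] → [Ty [Pr [Base int]] → [Ty [Pr [Base int]]]]]]

6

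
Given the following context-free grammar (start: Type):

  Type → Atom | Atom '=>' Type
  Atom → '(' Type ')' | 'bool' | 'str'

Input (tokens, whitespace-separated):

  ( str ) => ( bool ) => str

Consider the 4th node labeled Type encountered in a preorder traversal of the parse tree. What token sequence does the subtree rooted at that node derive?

[Type [Atom ( [Type [Atom str]] )] => [Type [Atom ( [Type [Atom bool]] )] => [Type [Atom str]]]]

bool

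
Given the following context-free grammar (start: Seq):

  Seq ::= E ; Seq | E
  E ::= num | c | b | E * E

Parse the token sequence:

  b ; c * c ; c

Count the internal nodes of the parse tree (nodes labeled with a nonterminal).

[Seq [E b] ; [Seq [E [E c] * [E c]] ; [Seq [E c]]]]

8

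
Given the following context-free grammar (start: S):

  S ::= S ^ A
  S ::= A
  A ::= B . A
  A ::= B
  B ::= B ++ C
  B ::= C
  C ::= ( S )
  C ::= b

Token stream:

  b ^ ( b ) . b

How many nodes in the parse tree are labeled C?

[S [S [A [B [C b]]]] ^ [A [B [C ( [S [A [B [C b]]]] )]] . [A [B [C b]]]]]

4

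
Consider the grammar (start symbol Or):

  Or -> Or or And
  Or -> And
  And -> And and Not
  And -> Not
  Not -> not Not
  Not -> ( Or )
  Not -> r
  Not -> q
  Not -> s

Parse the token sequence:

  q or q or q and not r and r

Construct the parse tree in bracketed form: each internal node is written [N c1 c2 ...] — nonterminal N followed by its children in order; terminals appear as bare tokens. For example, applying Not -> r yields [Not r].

[Or [Or [Or [And [Not q]]] or [And [Not q]]] or [And [And [And [Not q]] and [Not not [Not r]]] and [Not r]]]

Or
Or or And
Or or And or And
And or And or And
Not or And or And
q or And or And
q or Not or And
q or q or And
q or q or And and Not
q or q or And and Not and Not
q or q or Not and Not and Not
q or q or q and Not and Not
q or q or q and not Not and Not
q or q or q and not r and Not
q or q or q and not r and r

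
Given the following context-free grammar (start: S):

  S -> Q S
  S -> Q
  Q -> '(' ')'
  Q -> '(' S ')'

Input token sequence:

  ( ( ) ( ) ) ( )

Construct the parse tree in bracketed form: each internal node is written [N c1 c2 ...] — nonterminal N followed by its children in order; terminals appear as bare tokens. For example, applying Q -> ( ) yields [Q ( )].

[S [Q ( [S [Q ( )] [S [Q ( )]]] )] [S [Q ( )]]]

S
Q S
( S ) S
( Q S ) S
( ( ) S ) S
( ( ) Q ) S
( ( ) ( ) ) S
( ( ) ( ) ) Q
( ( ) ( ) ) ( )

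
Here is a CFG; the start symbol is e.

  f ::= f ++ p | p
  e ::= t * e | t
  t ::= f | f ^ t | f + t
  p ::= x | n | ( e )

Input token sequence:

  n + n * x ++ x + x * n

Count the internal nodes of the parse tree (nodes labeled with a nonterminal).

20

[e [t [f [p n]] + [t [f [p n]]]] * [e [t [f [f [p x]] ++ [p x]] + [t [f [p x]]]] * [e [t [f [p n]]]]]]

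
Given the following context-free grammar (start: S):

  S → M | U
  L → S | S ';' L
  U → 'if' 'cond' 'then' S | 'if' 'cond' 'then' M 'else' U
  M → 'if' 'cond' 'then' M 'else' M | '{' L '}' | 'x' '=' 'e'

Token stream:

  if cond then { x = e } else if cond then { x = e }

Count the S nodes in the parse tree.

[S [U if cond then [M { [L [S [M x = e]]] }] else [U if cond then [S [M { [L [S [M x = e]]] }]]]]]

4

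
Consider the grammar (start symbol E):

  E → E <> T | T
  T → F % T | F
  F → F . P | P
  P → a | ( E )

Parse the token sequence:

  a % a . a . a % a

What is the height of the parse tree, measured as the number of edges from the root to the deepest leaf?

[E [T [F [P a]] % [T [F [F [F [P a]] . [P a]] . [P a]] % [T [F [P a]]]]]]

7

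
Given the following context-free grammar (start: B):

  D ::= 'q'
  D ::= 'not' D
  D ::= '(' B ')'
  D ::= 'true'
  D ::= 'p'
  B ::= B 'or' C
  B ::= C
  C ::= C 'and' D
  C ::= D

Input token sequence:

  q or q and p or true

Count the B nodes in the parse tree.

[B [B [B [C [D q]]] or [C [C [D q]] and [D p]]] or [C [D true]]]

3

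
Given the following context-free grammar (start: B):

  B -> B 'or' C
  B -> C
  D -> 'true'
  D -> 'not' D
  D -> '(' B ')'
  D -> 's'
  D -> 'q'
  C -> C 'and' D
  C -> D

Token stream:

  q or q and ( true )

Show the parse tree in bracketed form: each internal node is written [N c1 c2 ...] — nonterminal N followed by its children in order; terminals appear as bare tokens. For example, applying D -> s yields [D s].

B
B or C
C or C
D or C
q or C
q or C and D
q or D and D
q or q and D
q or q and ( B )
q or q and ( C )
q or q and ( D )
q or q and ( true )

[B [B [C [D q]]] or [C [C [D q]] and [D ( [B [C [D true]]] )]]]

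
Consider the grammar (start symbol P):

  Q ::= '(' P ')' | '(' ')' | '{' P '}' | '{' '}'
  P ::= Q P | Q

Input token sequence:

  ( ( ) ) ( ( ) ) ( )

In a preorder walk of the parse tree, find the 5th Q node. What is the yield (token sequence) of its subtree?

[P [Q ( [P [Q ( )]] )] [P [Q ( [P [Q ( )]] )] [P [Q ( )]]]]

( )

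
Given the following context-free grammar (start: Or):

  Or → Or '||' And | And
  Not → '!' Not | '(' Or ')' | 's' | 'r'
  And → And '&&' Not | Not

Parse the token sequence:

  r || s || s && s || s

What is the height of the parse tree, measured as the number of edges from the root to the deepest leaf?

[Or [Or [Or [Or [And [Not r]]] || [And [Not s]]] || [And [And [Not s]] && [Not s]]] || [And [Not s]]]

6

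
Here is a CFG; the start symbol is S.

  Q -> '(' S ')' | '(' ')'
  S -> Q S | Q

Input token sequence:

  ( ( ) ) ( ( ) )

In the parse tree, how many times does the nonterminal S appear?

[S [Q ( [S [Q ( )]] )] [S [Q ( [S [Q ( )]] )]]]

4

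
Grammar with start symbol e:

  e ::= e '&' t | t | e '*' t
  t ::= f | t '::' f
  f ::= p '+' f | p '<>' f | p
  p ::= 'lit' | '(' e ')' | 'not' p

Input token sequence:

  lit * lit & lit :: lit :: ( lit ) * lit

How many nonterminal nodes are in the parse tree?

[e [e [e [e [t [f [p lit]]]] * [t [f [p lit]]]] & [t [t [t [f [p lit]]] :: [f [p lit]]] :: [f [p ( [e [t [f [p lit]]]] )]]]] * [t [f [p lit]]]]

26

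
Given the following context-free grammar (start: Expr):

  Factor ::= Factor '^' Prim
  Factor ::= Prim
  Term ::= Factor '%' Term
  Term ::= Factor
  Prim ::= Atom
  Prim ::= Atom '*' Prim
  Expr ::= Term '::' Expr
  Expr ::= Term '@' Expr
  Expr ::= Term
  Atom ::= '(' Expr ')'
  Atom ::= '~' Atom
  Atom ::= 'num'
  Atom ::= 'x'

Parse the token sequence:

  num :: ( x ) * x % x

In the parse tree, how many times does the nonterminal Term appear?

4

[Expr [Term [Factor [Prim [Atom num]]]] :: [Expr [Term [Factor [Prim [Atom ( [Expr [Term [Factor [Prim [Atom x]]]]] )] * [Prim [Atom x]]]] % [Term [Factor [Prim [Atom x]]]]]]]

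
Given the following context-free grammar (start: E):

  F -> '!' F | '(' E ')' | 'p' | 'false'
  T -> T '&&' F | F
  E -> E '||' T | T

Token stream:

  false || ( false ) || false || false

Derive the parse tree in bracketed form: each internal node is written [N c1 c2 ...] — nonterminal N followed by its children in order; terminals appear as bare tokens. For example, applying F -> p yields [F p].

[E [E [E [E [T [F false]]] || [T [F ( [E [T [F false]]] )]]] || [T [F false]]] || [T [F false]]]

E
E || T
E || T || T
E || T || T || T
T || T || T || T
F || T || T || T
false || T || T || T
false || F || T || T
false || ( E ) || T || T
false || ( T ) || T || T
false || ( F ) || T || T
false || ( false ) || T || T
false || ( false ) || F || T
false || ( false ) || false || T
false || ( false ) || false || F
false || ( false ) || false || false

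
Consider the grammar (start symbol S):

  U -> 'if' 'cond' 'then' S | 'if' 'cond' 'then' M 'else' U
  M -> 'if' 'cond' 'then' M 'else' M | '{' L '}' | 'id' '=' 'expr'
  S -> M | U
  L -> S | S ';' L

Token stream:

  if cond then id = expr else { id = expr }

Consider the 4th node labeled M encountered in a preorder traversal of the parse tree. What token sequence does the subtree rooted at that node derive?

[S [M if cond then [M id = expr] else [M { [L [S [M id = expr]]] }]]]

id = expr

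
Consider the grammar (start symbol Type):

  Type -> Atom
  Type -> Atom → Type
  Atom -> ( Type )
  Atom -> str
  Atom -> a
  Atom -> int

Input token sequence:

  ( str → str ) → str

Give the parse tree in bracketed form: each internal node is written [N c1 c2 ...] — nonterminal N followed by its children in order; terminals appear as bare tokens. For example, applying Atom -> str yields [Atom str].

Type
Atom → Type
( Type ) → Type
( Atom → Type ) → Type
( str → Type ) → Type
( str → Atom ) → Type
( str → str ) → Type
( str → str ) → Atom
( str → str ) → str

[Type [Atom ( [Type [Atom str] → [Type [Atom str]]] )] → [Type [Atom str]]]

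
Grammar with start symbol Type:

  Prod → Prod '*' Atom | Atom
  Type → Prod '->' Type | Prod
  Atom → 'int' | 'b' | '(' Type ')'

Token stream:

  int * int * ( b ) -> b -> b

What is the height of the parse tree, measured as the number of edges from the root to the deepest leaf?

[Type [Prod [Prod [Prod [Atom int]] * [Atom int]] * [Atom ( [Type [Prod [Atom b]]] )]] -> [Type [Prod [Atom b]] -> [Type [Prod [Atom b]]]]]

6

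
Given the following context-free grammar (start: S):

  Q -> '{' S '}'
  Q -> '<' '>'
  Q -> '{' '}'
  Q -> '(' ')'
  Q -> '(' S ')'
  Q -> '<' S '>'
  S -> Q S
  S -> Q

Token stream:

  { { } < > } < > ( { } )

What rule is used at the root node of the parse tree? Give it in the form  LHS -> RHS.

S -> Q S

[S [Q { [S [Q { }] [S [Q < >]]] }] [S [Q < >] [S [Q ( [S [Q { }]] )]]]]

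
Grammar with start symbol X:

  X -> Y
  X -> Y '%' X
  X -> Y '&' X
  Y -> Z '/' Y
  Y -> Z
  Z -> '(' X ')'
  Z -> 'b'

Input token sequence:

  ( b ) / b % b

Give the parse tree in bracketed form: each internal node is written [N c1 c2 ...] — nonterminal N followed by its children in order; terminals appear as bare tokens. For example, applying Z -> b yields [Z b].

[X [Y [Z ( [X [Y [Z b]]] )] / [Y [Z b]]] % [X [Y [Z b]]]]

X
Y % X
Z / Y % X
( X ) / Y % X
( Y ) / Y % X
( Z ) / Y % X
( b ) / Y % X
( b ) / Z % X
( b ) / b % X
( b ) / b % Y
( b ) / b % Z
( b ) / b % b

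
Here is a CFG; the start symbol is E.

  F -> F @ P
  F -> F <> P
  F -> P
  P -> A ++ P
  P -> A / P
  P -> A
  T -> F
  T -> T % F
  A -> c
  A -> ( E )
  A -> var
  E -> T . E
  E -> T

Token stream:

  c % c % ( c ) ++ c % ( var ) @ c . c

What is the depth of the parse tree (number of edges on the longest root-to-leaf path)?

11

[E [T [T [T [T [F [P [A c]]]] % [F [P [A c]]]] % [F [P [A ( [E [T [F [P [A c]]]]] )] ++ [P [A c]]]]] % [F [F [P [A ( [E [T [F [P [A var]]]]] )]]] @ [P [A c]]]] . [E [T [F [P [A c]]]]]]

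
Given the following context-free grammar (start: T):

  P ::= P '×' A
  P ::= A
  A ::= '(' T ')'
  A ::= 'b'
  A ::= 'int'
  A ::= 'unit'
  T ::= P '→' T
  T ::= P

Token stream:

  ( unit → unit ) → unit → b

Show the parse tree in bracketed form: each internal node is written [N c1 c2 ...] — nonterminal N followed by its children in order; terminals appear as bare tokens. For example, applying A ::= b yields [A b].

[T [P [A ( [T [P [A unit]] → [T [P [A unit]]]] )]] → [T [P [A unit]] → [T [P [A b]]]]]

T
P → T
A → T
( T ) → T
( P → T ) → T
( A → T ) → T
( unit → T ) → T
( unit → P ) → T
( unit → A ) → T
( unit → unit ) → T
( unit → unit ) → P → T
( unit → unit ) → A → T
( unit → unit ) → unit → T
( unit → unit ) → unit → P
( unit → unit ) → unit → A
( unit → unit ) → unit → b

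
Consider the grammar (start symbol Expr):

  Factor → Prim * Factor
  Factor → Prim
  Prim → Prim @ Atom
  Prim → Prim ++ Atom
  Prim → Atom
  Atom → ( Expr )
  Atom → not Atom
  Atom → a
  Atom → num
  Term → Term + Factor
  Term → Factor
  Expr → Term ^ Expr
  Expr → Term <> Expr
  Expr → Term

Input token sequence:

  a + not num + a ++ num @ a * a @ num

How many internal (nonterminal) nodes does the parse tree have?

[Expr [Term [Term [Term [Factor [Prim [Atom a]]]] + [Factor [Prim [Atom not [Atom num]]]]] + [Factor [Prim [Prim [Prim [Atom a]] ++ [Atom num]] @ [Atom a]] * [Factor [Prim [Prim [Atom a]] @ [Atom num]]]]]]

23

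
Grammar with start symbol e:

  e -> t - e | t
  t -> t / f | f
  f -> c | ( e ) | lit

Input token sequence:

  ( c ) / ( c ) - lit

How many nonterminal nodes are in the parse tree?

14

[e [t [t [f ( [e [t [f c]]] )]] / [f ( [e [t [f c]]] )]] - [e [t [f lit]]]]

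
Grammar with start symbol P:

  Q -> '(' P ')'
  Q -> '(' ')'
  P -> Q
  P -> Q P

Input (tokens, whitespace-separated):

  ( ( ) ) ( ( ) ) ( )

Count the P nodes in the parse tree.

5

[P [Q ( [P [Q ( )]] )] [P [Q ( [P [Q ( )]] )] [P [Q ( )]]]]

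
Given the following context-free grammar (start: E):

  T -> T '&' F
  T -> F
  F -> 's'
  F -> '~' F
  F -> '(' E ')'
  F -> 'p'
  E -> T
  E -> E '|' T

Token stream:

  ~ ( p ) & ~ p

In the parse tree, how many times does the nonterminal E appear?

2

[E [T [T [F ~ [F ( [E [T [F p]]] )]]] & [F ~ [F p]]]]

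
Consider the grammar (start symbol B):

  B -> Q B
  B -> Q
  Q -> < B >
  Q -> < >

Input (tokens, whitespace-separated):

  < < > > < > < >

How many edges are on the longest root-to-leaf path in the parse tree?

4

[B [Q < [B [Q < >]] >] [B [Q < >] [B [Q < >]]]]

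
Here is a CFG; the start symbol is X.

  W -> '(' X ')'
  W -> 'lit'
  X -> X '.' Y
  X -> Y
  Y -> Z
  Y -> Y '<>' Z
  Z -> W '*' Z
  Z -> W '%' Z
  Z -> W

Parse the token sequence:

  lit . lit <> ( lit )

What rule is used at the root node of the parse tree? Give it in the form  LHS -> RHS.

X -> X '.' Y

[X [X [Y [Z [W lit]]]] . [Y [Y [Z [W lit]]] <> [Z [W ( [X [Y [Z [W lit]]]] )]]]]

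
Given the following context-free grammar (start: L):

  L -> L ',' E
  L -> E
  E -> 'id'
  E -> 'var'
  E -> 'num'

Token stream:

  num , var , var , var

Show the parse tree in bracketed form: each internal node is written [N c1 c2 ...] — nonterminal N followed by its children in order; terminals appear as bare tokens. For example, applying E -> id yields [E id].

[L [L [L [L [E num]] , [E var]] , [E var]] , [E var]]

L
L , E
L , E , E
L , E , E , E
E , E , E , E
num , E , E , E
num , var , E , E
num , var , var , E
num , var , var , var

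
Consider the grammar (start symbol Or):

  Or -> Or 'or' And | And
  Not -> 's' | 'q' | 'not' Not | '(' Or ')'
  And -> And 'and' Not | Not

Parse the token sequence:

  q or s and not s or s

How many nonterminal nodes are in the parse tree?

12

[Or [Or [Or [And [Not q]]] or [And [And [Not s]] and [Not not [Not s]]]] or [And [Not s]]]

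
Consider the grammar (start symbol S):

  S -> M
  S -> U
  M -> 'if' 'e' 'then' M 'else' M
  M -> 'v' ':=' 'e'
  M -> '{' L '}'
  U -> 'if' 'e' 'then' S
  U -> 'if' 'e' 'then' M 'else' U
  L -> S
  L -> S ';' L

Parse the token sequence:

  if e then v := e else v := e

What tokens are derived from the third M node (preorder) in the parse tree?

[S [M if e then [M v := e] else [M v := e]]]

v := e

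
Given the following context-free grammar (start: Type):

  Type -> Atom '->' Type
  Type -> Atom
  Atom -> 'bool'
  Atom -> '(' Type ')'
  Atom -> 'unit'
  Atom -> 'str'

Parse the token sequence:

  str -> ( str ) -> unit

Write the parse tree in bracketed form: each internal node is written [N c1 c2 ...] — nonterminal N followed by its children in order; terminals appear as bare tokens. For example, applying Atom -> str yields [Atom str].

[Type [Atom str] -> [Type [Atom ( [Type [Atom str]] )] -> [Type [Atom unit]]]]

Type
Atom -> Type
str -> Type
str -> Atom -> Type
str -> ( Type ) -> Type
str -> ( Atom ) -> Type
str -> ( str ) -> Type
str -> ( str ) -> Atom
str -> ( str ) -> unit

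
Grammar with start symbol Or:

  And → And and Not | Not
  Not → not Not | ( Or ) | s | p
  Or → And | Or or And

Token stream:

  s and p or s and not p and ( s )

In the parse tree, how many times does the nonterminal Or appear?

3

[Or [Or [And [And [Not s]] and [Not p]]] or [And [And [And [Not s]] and [Not not [Not p]]] and [Not ( [Or [And [Not s]]] )]]]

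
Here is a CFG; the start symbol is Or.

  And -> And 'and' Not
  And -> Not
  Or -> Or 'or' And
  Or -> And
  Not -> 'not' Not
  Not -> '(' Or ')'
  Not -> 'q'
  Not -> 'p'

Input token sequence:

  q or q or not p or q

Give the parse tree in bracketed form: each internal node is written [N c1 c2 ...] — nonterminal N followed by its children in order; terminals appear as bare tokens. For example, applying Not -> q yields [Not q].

Or
Or or And
Or or And or And
Or or And or And or And
And or And or And or And
Not or And or And or And
q or And or And or And
q or Not or And or And
q or q or And or And
q or q or Not or And
q or q or not Not or And
q or q or not p or And
q or q or not p or Not
q or q or not p or q

[Or [Or [Or [Or [And [Not q]]] or [And [Not q]]] or [And [Not not [Not p]]]] or [And [Not q]]]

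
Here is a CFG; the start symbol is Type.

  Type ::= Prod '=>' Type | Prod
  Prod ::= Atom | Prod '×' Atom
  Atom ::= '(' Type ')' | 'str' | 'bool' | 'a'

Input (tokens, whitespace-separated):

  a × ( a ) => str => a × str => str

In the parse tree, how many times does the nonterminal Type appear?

5

[Type [Prod [Prod [Atom a]] × [Atom ( [Type [Prod [Atom a]]] )]] => [Type [Prod [Atom str]] => [Type [Prod [Prod [Atom a]] × [Atom str]] => [Type [Prod [Atom str]]]]]]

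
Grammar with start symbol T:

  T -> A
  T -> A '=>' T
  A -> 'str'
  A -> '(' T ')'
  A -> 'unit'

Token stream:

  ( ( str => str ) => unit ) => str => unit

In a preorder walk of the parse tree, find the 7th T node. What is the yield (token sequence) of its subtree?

[T [A ( [T [A ( [T [A str] => [T [A str]]] )] => [T [A unit]]] )] => [T [A str] => [T [A unit]]]]

unit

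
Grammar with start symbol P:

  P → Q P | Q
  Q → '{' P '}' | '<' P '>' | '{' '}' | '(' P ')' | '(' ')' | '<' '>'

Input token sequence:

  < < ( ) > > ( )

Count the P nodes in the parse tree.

[P [Q < [P [Q < [P [Q ( )]] >]] >] [P [Q ( )]]]

4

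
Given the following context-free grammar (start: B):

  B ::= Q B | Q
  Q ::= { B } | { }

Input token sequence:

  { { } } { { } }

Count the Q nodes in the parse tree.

[B [Q { [B [Q { }]] }] [B [Q { [B [Q { }]] }]]]

4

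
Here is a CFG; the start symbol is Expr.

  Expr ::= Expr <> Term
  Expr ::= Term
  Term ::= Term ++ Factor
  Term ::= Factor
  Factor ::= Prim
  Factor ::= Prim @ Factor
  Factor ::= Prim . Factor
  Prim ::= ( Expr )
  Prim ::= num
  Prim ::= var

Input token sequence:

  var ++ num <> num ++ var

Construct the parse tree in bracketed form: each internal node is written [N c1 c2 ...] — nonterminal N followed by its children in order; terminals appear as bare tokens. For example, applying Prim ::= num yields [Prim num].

Expr
Expr <> Term
Term <> Term
Term ++ Factor <> Term
Factor ++ Factor <> Term
Prim ++ Factor <> Term
var ++ Factor <> Term
var ++ Prim <> Term
var ++ num <> Term
var ++ num <> Term ++ Factor
var ++ num <> Factor ++ Factor
var ++ num <> Prim ++ Factor
var ++ num <> num ++ Factor
var ++ num <> num ++ Prim
var ++ num <> num ++ var

[Expr [Expr [Term [Term [Factor [Prim var]]] ++ [Factor [Prim num]]]] <> [Term [Term [Factor [Prim num]]] ++ [Factor [Prim var]]]]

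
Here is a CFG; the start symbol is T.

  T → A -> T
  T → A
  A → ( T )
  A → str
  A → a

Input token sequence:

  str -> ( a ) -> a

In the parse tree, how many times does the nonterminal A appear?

[T [A str] -> [T [A ( [T [A a]] )] -> [T [A a]]]]

4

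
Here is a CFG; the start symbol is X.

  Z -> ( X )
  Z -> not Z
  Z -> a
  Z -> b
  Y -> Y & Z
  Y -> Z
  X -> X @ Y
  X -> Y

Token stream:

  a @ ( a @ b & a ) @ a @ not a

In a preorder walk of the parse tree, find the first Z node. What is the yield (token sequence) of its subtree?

[X [X [X [X [Y [Z a]]] @ [Y [Z ( [X [X [Y [Z a]]] @ [Y [Y [Z b]] & [Z a]]] )]]] @ [Y [Z a]]] @ [Y [Z not [Z a]]]]

a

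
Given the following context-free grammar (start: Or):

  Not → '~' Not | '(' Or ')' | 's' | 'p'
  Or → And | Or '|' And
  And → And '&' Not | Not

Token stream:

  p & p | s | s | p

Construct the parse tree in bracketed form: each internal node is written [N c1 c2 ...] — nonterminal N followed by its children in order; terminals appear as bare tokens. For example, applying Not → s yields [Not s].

Or
Or | And
Or | And | And
Or | And | And | And
And | And | And | And
And & Not | And | And | And
Not & Not | And | And | And
p & Not | And | And | And
p & p | And | And | And
p & p | Not | And | And
p & p | s | And | And
p & p | s | Not | And
p & p | s | s | And
p & p | s | s | Not
p & p | s | s | p

[Or [Or [Or [Or [And [And [Not p]] & [Not p]]] | [And [Not s]]] | [And [Not s]]] | [And [Not p]]]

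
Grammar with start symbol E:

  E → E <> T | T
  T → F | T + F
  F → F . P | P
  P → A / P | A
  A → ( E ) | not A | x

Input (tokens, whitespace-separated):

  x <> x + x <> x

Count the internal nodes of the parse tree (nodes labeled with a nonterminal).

19

[E [E [E [T [F [P [A x]]]]] <> [T [T [F [P [A x]]]] + [F [P [A x]]]]] <> [T [F [P [A x]]]]]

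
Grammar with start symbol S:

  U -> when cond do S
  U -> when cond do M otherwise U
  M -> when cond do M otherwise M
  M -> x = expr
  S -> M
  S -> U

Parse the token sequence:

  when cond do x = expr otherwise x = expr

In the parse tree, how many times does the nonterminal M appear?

3

[S [M when cond do [M x = expr] otherwise [M x = expr]]]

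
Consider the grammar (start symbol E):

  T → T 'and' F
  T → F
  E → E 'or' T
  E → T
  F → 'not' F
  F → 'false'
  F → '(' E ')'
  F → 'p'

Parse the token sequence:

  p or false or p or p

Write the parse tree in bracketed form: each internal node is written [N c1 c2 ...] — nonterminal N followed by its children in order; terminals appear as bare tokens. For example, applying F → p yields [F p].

E
E or T
E or T or T
E or T or T or T
T or T or T or T
F or T or T or T
p or T or T or T
p or F or T or T
p or false or T or T
p or false or F or T
p or false or p or T
p or false or p or F
p or false or p or p

[E [E [E [E [T [F p]]] or [T [F false]]] or [T [F p]]] or [T [F p]]]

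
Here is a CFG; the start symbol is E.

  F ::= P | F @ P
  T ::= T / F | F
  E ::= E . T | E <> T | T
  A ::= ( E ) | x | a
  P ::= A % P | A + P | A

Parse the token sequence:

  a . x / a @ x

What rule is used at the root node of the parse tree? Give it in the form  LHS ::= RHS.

[E [E [T [F [P [A a]]]]] . [T [T [F [P [A x]]]] / [F [F [P [A a]]] @ [P [A x]]]]]

E ::= E . T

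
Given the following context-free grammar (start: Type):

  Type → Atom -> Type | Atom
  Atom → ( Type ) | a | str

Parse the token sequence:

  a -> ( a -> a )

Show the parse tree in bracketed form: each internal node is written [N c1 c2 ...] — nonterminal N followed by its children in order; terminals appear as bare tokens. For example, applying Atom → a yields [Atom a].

Type
Atom -> Type
a -> Type
a -> Atom
a -> ( Type )
a -> ( Atom -> Type )
a -> ( a -> Type )
a -> ( a -> Atom )
a -> ( a -> a )

[Type [Atom a] -> [Type [Atom ( [Type [Atom a] -> [Type [Atom a]]] )]]]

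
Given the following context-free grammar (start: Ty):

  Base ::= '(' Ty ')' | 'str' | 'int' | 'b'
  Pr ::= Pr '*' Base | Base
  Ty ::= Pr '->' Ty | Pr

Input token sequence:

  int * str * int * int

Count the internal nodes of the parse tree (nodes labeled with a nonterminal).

9

[Ty [Pr [Pr [Pr [Pr [Base int]] * [Base str]] * [Base int]] * [Base int]]]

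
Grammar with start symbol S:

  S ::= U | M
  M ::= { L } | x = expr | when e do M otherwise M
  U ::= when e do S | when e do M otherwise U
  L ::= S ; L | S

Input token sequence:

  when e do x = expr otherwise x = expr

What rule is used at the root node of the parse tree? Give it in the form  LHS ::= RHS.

[S [M when e do [M x = expr] otherwise [M x = expr]]]

S ::= M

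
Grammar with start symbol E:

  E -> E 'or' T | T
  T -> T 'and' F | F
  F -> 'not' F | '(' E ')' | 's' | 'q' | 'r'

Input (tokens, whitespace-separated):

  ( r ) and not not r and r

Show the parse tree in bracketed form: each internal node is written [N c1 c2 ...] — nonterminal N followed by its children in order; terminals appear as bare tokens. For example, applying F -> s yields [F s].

E
T
T and F
T and F and F
F and F and F
( E ) and F and F
( T ) and F and F
( F ) and F and F
( r ) and F and F
( r ) and not F and F
( r ) and not not F and F
( r ) and not not r and F
( r ) and not not r and r

[E [T [T [T [F ( [E [T [F r]]] )]] and [F not [F not [F r]]]] and [F r]]]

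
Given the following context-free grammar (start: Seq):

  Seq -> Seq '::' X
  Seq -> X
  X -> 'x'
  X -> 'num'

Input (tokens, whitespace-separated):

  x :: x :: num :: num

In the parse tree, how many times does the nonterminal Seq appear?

4

[Seq [Seq [Seq [Seq [X x]] :: [X x]] :: [X num]] :: [X num]]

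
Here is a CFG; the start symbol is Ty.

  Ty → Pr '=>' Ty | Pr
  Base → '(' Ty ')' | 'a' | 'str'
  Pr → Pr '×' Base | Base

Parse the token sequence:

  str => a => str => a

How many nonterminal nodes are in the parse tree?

12

[Ty [Pr [Base str]] => [Ty [Pr [Base a]] => [Ty [Pr [Base str]] => [Ty [Pr [Base a]]]]]]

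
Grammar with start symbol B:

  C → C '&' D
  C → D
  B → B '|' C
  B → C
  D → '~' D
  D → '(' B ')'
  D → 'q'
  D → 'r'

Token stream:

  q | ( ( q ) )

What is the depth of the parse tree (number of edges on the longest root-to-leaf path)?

[B [B [C [D q]]] | [C [D ( [B [C [D ( [B [C [D q]]] )]]] )]]]

9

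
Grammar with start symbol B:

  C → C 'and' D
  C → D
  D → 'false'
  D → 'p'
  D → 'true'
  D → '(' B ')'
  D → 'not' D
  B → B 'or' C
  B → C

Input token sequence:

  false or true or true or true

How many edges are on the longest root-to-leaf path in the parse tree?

6

[B [B [B [B [C [D false]]] or [C [D true]]] or [C [D true]]] or [C [D true]]]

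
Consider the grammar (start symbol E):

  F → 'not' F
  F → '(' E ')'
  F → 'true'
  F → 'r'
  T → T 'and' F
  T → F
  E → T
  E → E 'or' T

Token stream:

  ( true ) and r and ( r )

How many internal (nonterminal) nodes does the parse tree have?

13

[E [T [T [T [F ( [E [T [F true]]] )]] and [F r]] and [F ( [E [T [F r]]] )]]]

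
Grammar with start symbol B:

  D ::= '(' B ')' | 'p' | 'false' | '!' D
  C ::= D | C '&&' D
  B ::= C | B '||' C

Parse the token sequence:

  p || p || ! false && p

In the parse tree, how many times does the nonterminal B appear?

[B [B [B [C [D p]]] || [C [D p]]] || [C [C [D ! [D false]]] && [D p]]]

3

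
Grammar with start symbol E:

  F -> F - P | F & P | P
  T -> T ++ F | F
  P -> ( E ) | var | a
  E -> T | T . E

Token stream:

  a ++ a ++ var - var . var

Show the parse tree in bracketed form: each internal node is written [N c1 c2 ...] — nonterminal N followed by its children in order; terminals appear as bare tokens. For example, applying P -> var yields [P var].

[E [T [T [T [F [P a]]] ++ [F [P a]]] ++ [F [F [P var]] - [P var]]] . [E [T [F [P var]]]]]

E
T . E
T ++ F . E
T ++ F ++ F . E
F ++ F ++ F . E
P ++ F ++ F . E
a ++ F ++ F . E
a ++ P ++ F . E
a ++ a ++ F . E
a ++ a ++ F - P . E
a ++ a ++ P - P . E
a ++ a ++ var - P . E
a ++ a ++ var - var . E
a ++ a ++ var - var . T
a ++ a ++ var - var . F
a ++ a ++ var - var . P
a ++ a ++ var - var . var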